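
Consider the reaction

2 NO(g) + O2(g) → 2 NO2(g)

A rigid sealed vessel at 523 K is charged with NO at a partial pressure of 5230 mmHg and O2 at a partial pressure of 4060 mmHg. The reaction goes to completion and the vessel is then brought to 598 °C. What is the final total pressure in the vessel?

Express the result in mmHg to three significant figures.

With V and T fixed, P_i ∝ n_i, so the mole ratios apply directly to partial pressures at 523 K.
P(O2) required for 5230 mmHg of NO = (1/2) × 5230 = 2615 mmHg; available 4060 mmHg, so NO is limiting.
P(O2) remaining = 4060 − (1/2) × 5230 = 1445 mmHg
P(gaseous products) = (2)/2 × 5230 = 5230 mmHg
P_total at 523 K = 1445 + 5230 = 6675 mmHg
Scaling to 598 °C: P = 6675 × 871.15/523 = 11120 mmHg

11100 mmHg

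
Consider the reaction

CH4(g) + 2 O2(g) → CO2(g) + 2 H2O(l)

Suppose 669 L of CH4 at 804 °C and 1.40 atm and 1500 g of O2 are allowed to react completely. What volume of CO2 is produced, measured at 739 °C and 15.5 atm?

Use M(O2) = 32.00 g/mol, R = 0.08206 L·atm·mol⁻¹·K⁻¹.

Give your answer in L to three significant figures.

n(CH4) = PV/RT = (1.40 × 669) / (0.08206 × 1077.15) = 10.60 mol
n(O2) = 1500 / 32.00 = 46.88 mol
For 10.60 mol CH4, stoichiometry requires (2/1) × 10.60 = 21.20 mol O2; 46.88 mol is available, so CH4 is limiting.
n(CO2) = (1/1) × 10.60 = 10.60 mol
V(CO2) = nRT/P = 10.60 × 0.08206 × 1012.15 / 15.5 = 56.80 L

56.8 L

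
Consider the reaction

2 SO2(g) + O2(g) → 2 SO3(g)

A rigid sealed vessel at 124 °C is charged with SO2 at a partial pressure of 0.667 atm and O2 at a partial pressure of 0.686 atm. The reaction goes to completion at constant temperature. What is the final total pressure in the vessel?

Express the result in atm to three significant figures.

Because the vessel is rigid and T is held at 124 °C, work the stoichiometry in partial pressures (P_i = n_iRT/V).
P(O2) required for 0.667 atm of SO2 = (1/2) × 0.667 = 0.3335 atm; available 0.686 atm, so SO2 is limiting.
P(O2) remaining = 0.686 − (1/2) × 0.667 = 0.3525 atm
P(gaseous products) = (2)/2 × 0.667 = 0.6670 atm
P_total at 124 °C = 0.3525 + 0.6670 = 1.020 atm

1.02 atm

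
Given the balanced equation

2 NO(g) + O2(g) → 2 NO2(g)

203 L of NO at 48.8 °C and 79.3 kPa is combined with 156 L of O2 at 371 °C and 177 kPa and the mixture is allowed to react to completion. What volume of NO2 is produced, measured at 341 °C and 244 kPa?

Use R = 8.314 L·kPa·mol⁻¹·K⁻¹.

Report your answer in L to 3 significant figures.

n(NO) = PV/RT = (79.3 × 203) / (8.314 × 321.95) = 6.014 mol
n(O2) = PV/RT = (177 × 156) / (8.314 × 644.15) = 5.156 mol
For 6.014 mol NO, stoichiometry requires (1/2) × 6.014 = 3.007 mol O2; 5.156 mol is available, so NO is limiting.
n(NO2) = (2/2) × 6.014 = 6.014 mol
V(NO2) = nRT/P = 6.014 × 8.314 × 614.15 / 244 = 125.9 L

126 L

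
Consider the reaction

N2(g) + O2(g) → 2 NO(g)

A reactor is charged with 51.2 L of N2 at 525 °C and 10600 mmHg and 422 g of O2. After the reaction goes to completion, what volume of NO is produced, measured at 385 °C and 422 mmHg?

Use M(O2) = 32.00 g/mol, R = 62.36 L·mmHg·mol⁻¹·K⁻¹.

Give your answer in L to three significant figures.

2120 L

n(N2) = PV/RT = (10600 × 51.2) / (62.36 × 798.15) = 10.90 mol
n(O2) = 422 / 32.00 = 13.19 mol
For 10.90 mol N2, stoichiometry requires (1/1) × 10.90 = 10.90 mol O2; 13.19 mol is available, so N2 is limiting.
n(NO) = (2/1) × 10.90 = 21.80 mol
V(NO) = nRT/P = 21.80 × 62.36 × 658.15 / 422 = 2120 L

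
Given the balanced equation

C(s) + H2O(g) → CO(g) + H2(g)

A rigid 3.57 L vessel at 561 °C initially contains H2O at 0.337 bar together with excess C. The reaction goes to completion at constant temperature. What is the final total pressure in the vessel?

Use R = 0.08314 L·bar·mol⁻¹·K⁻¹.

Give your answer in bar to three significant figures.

Since T and V are fixed, P_final/P_initial = n_final/n_initial = 2/1.
P_final = (2/1) × 0.337 = 0.6740 bar

0.674 bar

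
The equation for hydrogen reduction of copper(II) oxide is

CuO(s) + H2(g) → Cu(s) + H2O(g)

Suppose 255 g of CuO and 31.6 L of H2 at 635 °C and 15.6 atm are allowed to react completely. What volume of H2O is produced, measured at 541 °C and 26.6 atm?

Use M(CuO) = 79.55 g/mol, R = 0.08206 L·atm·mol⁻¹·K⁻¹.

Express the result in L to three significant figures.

8.05 L

n(CuO) = 255 / 79.55 = 3.206 mol
n(H2) = PV/RT = (15.6 × 31.6) / (0.08206 × 908.15) = 6.615 mol
For 3.206 mol CuO, stoichiometry requires (1/1) × 3.206 = 3.206 mol H2; 6.615 mol is available, so CuO is limiting.
n(H2O) = (1/1) × 3.206 = 3.206 mol
V(H2O) = nRT/P = 3.206 × 0.08206 × 814.15 / 26.6 = 8.052 L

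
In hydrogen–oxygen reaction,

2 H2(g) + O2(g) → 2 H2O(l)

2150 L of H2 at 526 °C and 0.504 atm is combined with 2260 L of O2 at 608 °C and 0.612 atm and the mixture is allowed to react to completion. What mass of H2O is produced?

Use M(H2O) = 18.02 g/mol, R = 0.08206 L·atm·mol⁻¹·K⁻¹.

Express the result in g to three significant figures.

n(H2) = PV/RT = (0.504 × 2150) / (0.08206 × 799.15) = 16.52 mol
n(O2) = PV/RT = (0.612 × 2260) / (0.08206 × 881.15) = 19.13 mol
For 16.52 mol H2, stoichiometry requires (1/2) × 16.52 = 8.260 mol O2; 19.13 mol is available, so H2 is limiting.
n(H2O) = (2/2) × 16.52 = 16.52 mol
m(H2O) = 16.52 × 18.02 = 297.7 g

298 g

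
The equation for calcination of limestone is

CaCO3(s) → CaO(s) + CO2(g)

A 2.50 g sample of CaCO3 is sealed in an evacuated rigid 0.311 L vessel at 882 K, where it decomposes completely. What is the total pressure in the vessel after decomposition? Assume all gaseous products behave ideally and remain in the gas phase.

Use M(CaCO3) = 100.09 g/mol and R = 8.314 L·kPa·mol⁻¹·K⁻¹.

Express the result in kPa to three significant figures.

589 kPa

n(CaCO3) = 2.50 / 100.09 = 0.02498 mol
n(gas produced) = (1/1) × 0.02498 = 0.02498 mol
P = nRT/V = 0.02498 × 8.314 × 882 / 0.311 = 589.0 kPa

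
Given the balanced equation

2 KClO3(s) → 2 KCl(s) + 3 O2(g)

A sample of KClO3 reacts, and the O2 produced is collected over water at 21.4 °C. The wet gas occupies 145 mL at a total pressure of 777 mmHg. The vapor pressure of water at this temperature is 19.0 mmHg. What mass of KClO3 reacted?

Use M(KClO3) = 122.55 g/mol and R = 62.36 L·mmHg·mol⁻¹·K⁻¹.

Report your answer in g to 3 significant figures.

0.489 g

P(O2) = 777 − 19.0 = 758.0 mmHg
n(O2) = PV/RT = (758.0 × 0.1450) / (62.36 × 294.55) = 0.005984 mol
n(KClO3) = (2/3) × 0.005984 = 0.003989 mol
m(KClO3) = 0.003989 × 122.55 = 0.4889 g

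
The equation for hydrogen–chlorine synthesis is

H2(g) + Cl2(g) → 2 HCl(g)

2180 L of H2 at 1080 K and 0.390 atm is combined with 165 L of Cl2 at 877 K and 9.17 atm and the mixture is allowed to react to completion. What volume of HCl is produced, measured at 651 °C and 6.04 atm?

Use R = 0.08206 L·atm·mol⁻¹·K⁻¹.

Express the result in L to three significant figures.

n(H2) = PV/RT = (0.390 × 2180) / (0.08206 × 1080) = 9.593 mol
n(Cl2) = PV/RT = (9.17 × 165) / (0.08206 × 877) = 21.02 mol
For 9.593 mol H2, stoichiometry requires (1/1) × 9.593 = 9.593 mol Cl2; 21.02 mol is available, so H2 is limiting.
n(HCl) = (2/1) × 9.593 = 19.19 mol
V(HCl) = nRT/P = 19.19 × 0.08206 × 924.15 / 6.04 = 240.9 L

241 L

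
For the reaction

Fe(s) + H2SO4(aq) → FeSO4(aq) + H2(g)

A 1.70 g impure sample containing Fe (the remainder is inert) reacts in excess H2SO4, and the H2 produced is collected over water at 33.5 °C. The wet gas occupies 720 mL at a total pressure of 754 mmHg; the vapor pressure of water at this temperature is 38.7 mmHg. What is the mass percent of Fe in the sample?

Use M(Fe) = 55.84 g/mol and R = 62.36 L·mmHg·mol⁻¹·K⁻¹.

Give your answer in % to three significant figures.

88.5 %

P(H2) = 754 − 38.7 = 715.3 mmHg
n(H2) = PV/RT = (715.3 × 0.7200) / (62.36 × 306.65) = 0.02693 mol
n(Fe) = (1/1) × 0.02693 = 0.02693 mol
m(Fe) = 0.02693 × 55.84 = 1.504 g
%Fe = 1.504 / 1.70 × 100 = 88.47%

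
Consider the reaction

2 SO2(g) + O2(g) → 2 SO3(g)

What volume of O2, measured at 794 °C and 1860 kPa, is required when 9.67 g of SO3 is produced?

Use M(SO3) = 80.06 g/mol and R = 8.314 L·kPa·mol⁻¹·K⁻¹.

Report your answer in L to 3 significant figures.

n(SO3) = 9.670 / 80.06 = 0.1208 mol
n(O2) = (1/2) × 0.1208 = 0.06040 mol
V = nRT/P = 0.06040 × 8.314 × 1067.15 / 1860 = 0.2881 L

0.288 L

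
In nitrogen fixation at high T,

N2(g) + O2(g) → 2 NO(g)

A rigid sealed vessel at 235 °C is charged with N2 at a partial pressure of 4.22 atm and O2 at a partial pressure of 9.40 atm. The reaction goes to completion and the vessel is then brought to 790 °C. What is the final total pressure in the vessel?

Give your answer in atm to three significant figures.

28.5 atm

Because the vessel is rigid and T is held at 235 °C, work the stoichiometry in partial pressures (P_i = n_iRT/V).
P(O2) required for 4.22 atm of N2 = (1/1) × 4.22 = 4.220 atm; available 9.40 atm, so N2 is limiting.
P(O2) remaining = 9.40 − (1/1) × 4.22 = 5.180 atm
P(gaseous products) = (2)/1 × 4.22 = 8.440 atm
P_total at 235 °C = 5.180 + 8.440 = 13.62 atm
Scaling to 790 °C: P = 13.62 × 1063.15/508.15 = 28.50 atm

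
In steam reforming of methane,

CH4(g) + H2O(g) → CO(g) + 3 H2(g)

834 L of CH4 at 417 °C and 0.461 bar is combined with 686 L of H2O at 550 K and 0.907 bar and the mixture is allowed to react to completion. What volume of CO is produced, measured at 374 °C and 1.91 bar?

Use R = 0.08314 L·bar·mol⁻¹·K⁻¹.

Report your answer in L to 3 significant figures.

n(CH4) = PV/RT = (0.461 × 834) / (0.08314 × 690.15) = 6.701 mol
n(H2O) = PV/RT = (0.907 × 686) / (0.08314 × 550) = 13.61 mol
For 6.701 mol CH4, stoichiometry requires (1/1) × 6.701 = 6.701 mol H2O; 13.61 mol is available, so CH4 is limiting.
n(CO) = (1/1) × 6.701 = 6.701 mol
V(CO) = nRT/P = 6.701 × 0.08314 × 647.15 / 1.91 = 188.8 L

189 L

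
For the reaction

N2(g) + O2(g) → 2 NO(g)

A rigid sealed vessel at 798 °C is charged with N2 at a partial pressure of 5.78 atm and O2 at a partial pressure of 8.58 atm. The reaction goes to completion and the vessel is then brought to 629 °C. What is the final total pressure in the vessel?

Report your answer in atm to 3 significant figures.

12.1 atm

Because the vessel is rigid and T is held at 798 °C, work the stoichiometry in partial pressures (P_i = n_iRT/V).
P(O2) required for 5.78 atm of N2 = (1/1) × 5.78 = 5.780 atm; available 8.58 atm, so N2 is limiting.
P(O2) remaining = 8.58 − (1/1) × 5.78 = 2.800 atm
P(gaseous products) = (2)/1 × 5.78 = 11.56 atm
P_total at 798 °C = 2.800 + 11.56 = 14.36 atm
Scaling to 629 °C: P = 14.36 × 902.15/1071.15 = 12.09 atm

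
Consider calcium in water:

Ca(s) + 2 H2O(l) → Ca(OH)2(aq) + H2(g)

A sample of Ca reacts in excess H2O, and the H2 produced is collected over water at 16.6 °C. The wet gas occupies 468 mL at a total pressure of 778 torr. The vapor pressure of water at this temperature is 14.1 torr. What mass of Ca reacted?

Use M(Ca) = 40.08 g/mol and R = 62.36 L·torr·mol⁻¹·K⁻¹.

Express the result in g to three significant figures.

0.793 g

P(H2) = 778 − 14.1 = 763.9 torr
n(H2) = PV/RT = (763.9 × 0.4680) / (62.36 × 289.75) = 0.01979 mol
n(Ca) = (1/1) × 0.01979 = 0.01979 mol
m(Ca) = 0.01979 × 40.08 = 0.7932 g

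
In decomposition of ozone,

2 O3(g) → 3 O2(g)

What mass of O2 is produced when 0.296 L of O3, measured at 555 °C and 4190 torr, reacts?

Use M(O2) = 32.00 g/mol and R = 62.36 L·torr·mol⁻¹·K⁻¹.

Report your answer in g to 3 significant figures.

n(O3) = PV/RT = (4190 × 0.296) / (62.36 × 828.15) = 0.02402 mol
n(O2) = (3/2) × 0.02402 = 0.03603 mol
m(O2) = 0.03603 × 32.00 = 1.153 g

1.15 g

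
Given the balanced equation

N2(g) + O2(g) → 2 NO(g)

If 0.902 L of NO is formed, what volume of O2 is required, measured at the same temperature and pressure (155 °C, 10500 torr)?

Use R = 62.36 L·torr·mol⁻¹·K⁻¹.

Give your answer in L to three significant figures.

At constant T and P, gas volumes are in the mole ratio: V(O2) = (1/2) × 0.902 = 0.4510 L

0.451 L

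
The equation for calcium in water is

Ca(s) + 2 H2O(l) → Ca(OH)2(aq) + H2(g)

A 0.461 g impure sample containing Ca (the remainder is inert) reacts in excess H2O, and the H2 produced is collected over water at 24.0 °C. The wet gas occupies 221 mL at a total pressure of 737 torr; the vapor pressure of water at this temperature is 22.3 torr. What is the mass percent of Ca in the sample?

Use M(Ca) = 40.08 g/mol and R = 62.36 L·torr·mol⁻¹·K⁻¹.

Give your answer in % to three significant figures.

P(H2) = 737 − 22.3 = 714.7 torr
n(H2) = PV/RT = (714.7 × 0.2210) / (62.36 × 297.15) = 0.008524 mol
n(Ca) = (1/1) × 0.008524 = 0.008524 mol
m(Ca) = 0.008524 × 40.08 = 0.3416 g
%Ca = 0.3416 / 0.461 × 100 = 74.10%

74.1 %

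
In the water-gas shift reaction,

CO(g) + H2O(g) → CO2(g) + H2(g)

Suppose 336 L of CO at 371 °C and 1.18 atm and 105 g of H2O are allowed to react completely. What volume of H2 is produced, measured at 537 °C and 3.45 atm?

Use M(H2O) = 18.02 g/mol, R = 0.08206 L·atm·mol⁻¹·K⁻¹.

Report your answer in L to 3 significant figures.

112 L

n(CO) = PV/RT = (1.18 × 336) / (0.08206 × 644.15) = 7.501 mol
n(H2O) = 105 / 18.02 = 5.827 mol
For 7.501 mol CO, stoichiometry requires (1/1) × 7.501 = 7.501 mol H2O; 5.827 mol is available, so H2O is limiting.
n(H2) = (1/1) × 5.827 = 5.827 mol
V(H2) = nRT/P = 5.827 × 0.08206 × 810.15 / 3.45 = 112.3 L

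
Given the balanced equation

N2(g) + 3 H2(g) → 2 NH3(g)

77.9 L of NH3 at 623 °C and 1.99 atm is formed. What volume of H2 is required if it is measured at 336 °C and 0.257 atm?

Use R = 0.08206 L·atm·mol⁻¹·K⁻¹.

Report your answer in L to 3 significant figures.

n(NH3) = PV/RT = (1.99 × 77.9) / (0.08206 × 896.15) = 2.108 mol
n(H2) = (3/2) × 2.108 = 3.162 mol
V = nRT/P = 3.162 × 0.08206 × 609.15 / 0.257 = 615.0 L

615 L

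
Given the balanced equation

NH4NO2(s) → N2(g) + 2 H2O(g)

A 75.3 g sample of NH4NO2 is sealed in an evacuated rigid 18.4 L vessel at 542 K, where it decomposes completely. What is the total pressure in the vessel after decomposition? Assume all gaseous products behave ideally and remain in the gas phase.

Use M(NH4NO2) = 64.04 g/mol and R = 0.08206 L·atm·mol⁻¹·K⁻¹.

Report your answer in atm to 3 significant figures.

8.53 atm

n(NH4NO2) = 75.3 / 64.04 = 1.176 mol
n(gas produced) = (3/1) × 1.176 = 3.528 mol
P = nRT/V = 3.528 × 0.08206 × 542 / 18.4 = 8.528 atm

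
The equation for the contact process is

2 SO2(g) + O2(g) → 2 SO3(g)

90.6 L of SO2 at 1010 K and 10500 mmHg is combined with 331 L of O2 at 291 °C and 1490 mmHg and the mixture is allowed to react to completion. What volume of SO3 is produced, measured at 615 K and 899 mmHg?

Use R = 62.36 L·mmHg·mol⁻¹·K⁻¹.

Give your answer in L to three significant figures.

n(SO2) = PV/RT = (10500 × 90.6) / (62.36 × 1010) = 15.10 mol
n(O2) = PV/RT = (1490 × 331) / (62.36 × 564.15) = 14.02 mol
For 15.10 mol SO2, stoichiometry requires (1/2) × 15.10 = 7.550 mol O2; 14.02 mol is available, so SO2 is limiting.
n(SO3) = (2/2) × 15.10 = 15.10 mol
V(SO3) = nRT/P = 15.10 × 62.36 × 615 / 899 = 644.2 L

644 L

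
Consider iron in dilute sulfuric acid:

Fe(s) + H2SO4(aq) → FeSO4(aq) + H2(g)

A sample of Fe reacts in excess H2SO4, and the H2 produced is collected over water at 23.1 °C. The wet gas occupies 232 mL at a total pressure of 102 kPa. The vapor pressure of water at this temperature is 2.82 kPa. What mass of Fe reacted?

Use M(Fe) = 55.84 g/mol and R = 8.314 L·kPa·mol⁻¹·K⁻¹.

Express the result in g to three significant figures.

0.522 g

P(H2) = 102 − 2.82 = 99.18 kPa
n(H2) = PV/RT = (99.18 × 0.2320) / (8.314 × 296.25) = 0.009342 mol
n(Fe) = (1/1) × 0.009342 = 0.009342 mol
m(Fe) = 0.009342 × 55.84 = 0.5217 g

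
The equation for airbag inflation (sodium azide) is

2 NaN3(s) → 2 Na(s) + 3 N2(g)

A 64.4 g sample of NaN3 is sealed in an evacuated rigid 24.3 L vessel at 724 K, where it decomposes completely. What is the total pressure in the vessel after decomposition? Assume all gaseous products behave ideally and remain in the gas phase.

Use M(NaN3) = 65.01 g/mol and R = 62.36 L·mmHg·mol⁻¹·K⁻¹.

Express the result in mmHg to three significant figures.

n(NaN3) = 64.4 / 65.01 = 0.9906 mol
n(gas produced) = (3/2) × 0.9906 = 1.486 mol
P = nRT/V = 1.486 × 62.36 × 724 / 24.3 = 2761 mmHg

2760 mmHg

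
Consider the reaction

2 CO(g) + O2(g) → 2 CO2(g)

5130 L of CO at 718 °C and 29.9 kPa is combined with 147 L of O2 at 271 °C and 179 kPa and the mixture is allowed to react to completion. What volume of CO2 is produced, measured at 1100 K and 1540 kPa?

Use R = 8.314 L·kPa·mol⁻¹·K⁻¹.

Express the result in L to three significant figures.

69.1 L

n(CO) = PV/RT = (29.9 × 5130) / (8.314 × 991.15) = 18.61 mol
n(O2) = PV/RT = (179 × 147) / (8.314 × 544.15) = 5.816 mol
For 18.61 mol CO, stoichiometry requires (1/2) × 18.61 = 9.305 mol O2; 5.816 mol is available, so O2 is limiting.
n(CO2) = (2/1) × 5.816 = 11.63 mol
V(CO2) = nRT/P = 11.63 × 8.314 × 1100 / 1540 = 69.07 L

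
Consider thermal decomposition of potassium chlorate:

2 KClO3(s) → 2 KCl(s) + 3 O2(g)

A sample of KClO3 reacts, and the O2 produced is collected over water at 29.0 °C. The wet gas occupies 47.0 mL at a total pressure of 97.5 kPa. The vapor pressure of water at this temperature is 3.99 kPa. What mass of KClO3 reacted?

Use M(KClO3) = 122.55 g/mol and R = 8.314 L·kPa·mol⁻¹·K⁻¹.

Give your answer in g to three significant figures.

0.143 g

P(O2) = 97.5 − 3.99 = 93.51 kPa
n(O2) = PV/RT = (93.51 × 0.04700) / (8.314 × 302.15) = 0.001750 mol
n(KClO3) = (2/3) × 0.001750 = 0.001167 mol
m(KClO3) = 0.001167 × 122.55 = 0.1430 g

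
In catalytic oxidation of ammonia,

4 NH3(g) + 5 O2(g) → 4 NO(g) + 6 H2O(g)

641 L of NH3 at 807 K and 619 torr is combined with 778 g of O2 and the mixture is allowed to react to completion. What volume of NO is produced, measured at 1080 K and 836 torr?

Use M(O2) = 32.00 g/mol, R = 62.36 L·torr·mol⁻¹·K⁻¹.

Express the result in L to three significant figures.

n(NH3) = PV/RT = (619 × 641) / (62.36 × 807) = 7.884 mol
n(O2) = 778 / 32.00 = 24.31 mol
For 7.884 mol NH3, stoichiometry requires (5/4) × 7.884 = 9.855 mol O2; 24.31 mol is available, so NH3 is limiting.
n(NO) = (4/4) × 7.884 = 7.884 mol
V(NO) = nRT/P = 7.884 × 62.36 × 1080 / 836 = 635.1 L

635 L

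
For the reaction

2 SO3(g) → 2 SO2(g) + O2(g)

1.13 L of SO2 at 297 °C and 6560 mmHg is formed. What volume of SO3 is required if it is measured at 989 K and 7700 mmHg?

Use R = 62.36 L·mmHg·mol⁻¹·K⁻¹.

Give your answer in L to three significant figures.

n(SO2) = PV/RT = (6560 × 1.13) / (62.36 × 570.15) = 0.2085 mol
n(SO3) = (2/2) × 0.2085 = 0.2085 mol
V = nRT/P = 0.2085 × 62.36 × 989 / 7700 = 1.670 L

1.67 L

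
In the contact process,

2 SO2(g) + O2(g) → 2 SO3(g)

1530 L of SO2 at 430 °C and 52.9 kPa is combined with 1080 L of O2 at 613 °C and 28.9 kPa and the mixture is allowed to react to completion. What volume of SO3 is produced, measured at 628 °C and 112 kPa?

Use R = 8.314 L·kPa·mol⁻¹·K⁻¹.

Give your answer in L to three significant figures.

n(SO2) = PV/RT = (52.9 × 1530) / (8.314 × 703.15) = 13.84 mol
n(O2) = PV/RT = (28.9 × 1080) / (8.314 × 886.15) = 4.236 mol
For 13.84 mol SO2, stoichiometry requires (1/2) × 13.84 = 6.920 mol O2; 4.236 mol is available, so O2 is limiting.
n(SO3) = (2/1) × 4.236 = 8.472 mol
V(SO3) = nRT/P = 8.472 × 8.314 × 901.15 / 112 = 566.7 L

567 L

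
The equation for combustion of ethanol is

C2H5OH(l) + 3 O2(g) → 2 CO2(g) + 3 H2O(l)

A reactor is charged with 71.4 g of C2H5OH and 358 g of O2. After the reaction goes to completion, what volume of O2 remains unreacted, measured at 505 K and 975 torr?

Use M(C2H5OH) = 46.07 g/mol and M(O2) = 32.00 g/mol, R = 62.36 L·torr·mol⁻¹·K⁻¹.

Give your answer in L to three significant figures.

n(C2H5OH) = 71.4 / 46.07 = 1.550 mol
n(O2) = 358 / 32.00 = 11.19 mol
For 1.550 mol C2H5OH, stoichiometry requires (3/1) × 1.550 = 4.650 mol O2; 11.19 mol is available, so C2H5OH is limiting.
n(O2) consumed = (3/1) × 1.550 = 4.650 mol; remaining = 11.19 − 4.650 = 6.540 mol
V(O2) = nRT/P = 6.540 × 62.36 × 505 / 975 = 211.2 L

211 L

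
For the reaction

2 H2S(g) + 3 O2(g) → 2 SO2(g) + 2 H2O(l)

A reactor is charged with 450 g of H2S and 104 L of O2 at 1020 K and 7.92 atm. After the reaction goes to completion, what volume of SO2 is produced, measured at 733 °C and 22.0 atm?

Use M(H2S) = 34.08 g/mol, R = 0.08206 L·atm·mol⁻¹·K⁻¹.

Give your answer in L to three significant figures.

n(H2S) = 450 / 34.08 = 13.20 mol
n(O2) = PV/RT = (7.92 × 104) / (0.08206 × 1020) = 9.841 mol
For 13.20 mol H2S, stoichiometry requires (3/2) × 13.20 = 19.80 mol O2; 9.841 mol is available, so O2 is limiting.
n(SO2) = (2/3) × 9.841 = 6.561 mol
V(SO2) = nRT/P = 6.561 × 0.08206 × 1006.15 / 22.0 = 24.62 L

24.6 L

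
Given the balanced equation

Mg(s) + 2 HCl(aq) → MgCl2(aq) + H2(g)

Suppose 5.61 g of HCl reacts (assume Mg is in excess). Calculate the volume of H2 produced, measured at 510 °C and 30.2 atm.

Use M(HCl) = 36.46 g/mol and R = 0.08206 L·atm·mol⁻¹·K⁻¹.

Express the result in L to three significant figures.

n(HCl) = 5.610 / 36.46 = 0.1539 mol
n(H2) = (1/2) × 0.1539 = 0.07695 mol
V = nRT/P = 0.07695 × 0.08206 × 783.15 / 30.2 = 0.1637 L

0.164 L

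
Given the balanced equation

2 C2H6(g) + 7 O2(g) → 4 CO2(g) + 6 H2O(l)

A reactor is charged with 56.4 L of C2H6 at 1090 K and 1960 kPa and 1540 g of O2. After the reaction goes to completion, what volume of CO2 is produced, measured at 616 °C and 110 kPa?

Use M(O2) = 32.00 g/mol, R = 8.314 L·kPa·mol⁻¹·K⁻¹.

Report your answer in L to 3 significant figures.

1640 L

n(C2H6) = PV/RT = (1960 × 56.4) / (8.314 × 1090) = 12.20 mol
n(O2) = 1540 / 32.00 = 48.12 mol
For 12.20 mol C2H6, stoichiometry requires (7/2) × 12.20 = 42.70 mol O2; 48.12 mol is available, so C2H6 is limiting.
n(CO2) = (4/2) × 12.20 = 24.40 mol
V(CO2) = nRT/P = 24.40 × 8.314 × 889.15 / 110 = 1640 L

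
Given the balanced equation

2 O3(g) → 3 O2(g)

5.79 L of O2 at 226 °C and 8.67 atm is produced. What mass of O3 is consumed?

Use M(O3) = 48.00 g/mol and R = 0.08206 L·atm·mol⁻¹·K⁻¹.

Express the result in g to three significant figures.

39.2 g

n(O2) = PV/RT = (8.67 × 5.79) / (0.08206 × 499.15) = 1.226 mol
n(O3) = (2/3) × 1.226 = 0.8173 mol
m(O3) = 0.8173 × 48.00 = 39.23 g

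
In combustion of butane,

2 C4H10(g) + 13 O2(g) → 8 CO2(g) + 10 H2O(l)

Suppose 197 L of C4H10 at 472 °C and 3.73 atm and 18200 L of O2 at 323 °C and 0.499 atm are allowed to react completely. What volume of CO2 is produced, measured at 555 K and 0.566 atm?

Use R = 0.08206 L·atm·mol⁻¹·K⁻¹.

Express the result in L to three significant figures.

n(C4H10) = PV/RT = (3.73 × 197) / (0.08206 × 745.15) = 12.02 mol
n(O2) = PV/RT = (0.499 × 18200) / (0.08206 × 596.15) = 185.6 mol
For 12.02 mol C4H10, stoichiometry requires (13/2) × 12.02 = 78.13 mol O2; 185.6 mol is available, so C4H10 is limiting.
n(CO2) = (8/2) × 12.02 = 48.08 mol
V(CO2) = nRT/P = 48.08 × 0.08206 × 555 / 0.566 = 3869 L

3870 L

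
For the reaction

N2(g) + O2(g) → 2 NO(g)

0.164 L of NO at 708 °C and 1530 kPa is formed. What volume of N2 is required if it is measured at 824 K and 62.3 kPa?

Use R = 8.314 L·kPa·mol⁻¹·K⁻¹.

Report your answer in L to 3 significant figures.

n(NO) = PV/RT = (1530 × 0.164) / (8.314 × 981.15) = 0.03076 mol
n(N2) = (1/2) × 0.03076 = 0.01538 mol
V = nRT/P = 0.01538 × 8.314 × 824 / 62.3 = 1.691 L

1.69 L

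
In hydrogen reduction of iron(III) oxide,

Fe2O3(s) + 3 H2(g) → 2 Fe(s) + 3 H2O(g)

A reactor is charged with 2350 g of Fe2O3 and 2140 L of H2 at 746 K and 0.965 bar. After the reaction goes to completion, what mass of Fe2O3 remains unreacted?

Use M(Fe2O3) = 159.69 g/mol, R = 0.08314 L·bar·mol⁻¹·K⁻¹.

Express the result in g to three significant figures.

578 g

n(Fe2O3) = 2350 / 159.69 = 14.72 mol
n(H2) = PV/RT = (0.965 × 2140) / (0.08314 × 746) = 33.30 mol
For 14.72 mol Fe2O3, stoichiometry requires (3/1) × 14.72 = 44.16 mol H2; 33.30 mol is available, so H2 is limiting.
n(Fe2O3) consumed = (1/3) × 33.30 = 11.10 mol; remaining = 14.72 − 11.10 = 3.620 mol
m(Fe2O3) = 3.620 × 159.69 = 578.1 g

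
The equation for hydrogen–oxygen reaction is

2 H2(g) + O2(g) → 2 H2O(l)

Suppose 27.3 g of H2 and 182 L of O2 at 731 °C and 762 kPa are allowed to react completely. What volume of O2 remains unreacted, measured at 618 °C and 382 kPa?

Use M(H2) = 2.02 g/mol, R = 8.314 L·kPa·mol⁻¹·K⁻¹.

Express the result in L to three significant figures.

191 L

n(H2) = 27.3 / 2.02 = 13.51 mol
n(O2) = PV/RT = (762 × 182) / (8.314 × 1004.15) = 16.61 mol
For 13.51 mol H2, stoichiometry requires (1/2) × 13.51 = 6.755 mol O2; 16.61 mol is available, so H2 is limiting.
n(O2) consumed = (1/2) × 13.51 = 6.755 mol; remaining = 16.61 − 6.755 = 9.855 mol
V(O2) = nRT/P = 9.855 × 8.314 × 891.15 / 382 = 191.1 L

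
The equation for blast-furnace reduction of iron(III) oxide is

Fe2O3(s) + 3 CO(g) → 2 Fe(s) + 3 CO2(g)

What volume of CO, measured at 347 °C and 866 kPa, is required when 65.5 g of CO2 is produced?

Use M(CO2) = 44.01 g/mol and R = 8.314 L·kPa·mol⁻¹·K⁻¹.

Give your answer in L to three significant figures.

8.86 L

n(CO2) = 65.50 / 44.01 = 1.488 mol
n(CO) = (3/3) × 1.488 = 1.488 mol
V = nRT/P = 1.488 × 8.314 × 620.15 / 866 = 8.859 L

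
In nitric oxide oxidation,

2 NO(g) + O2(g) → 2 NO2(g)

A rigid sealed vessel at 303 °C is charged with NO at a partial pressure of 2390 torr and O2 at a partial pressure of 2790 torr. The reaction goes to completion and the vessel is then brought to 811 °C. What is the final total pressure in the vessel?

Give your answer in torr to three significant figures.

7500 torr

Because the vessel is rigid and T is held at 303 °C, work the stoichiometry in partial pressures (P_i = n_iRT/V).
P(O2) required for 2390 torr of NO = (1/2) × 2390 = 1195 torr; available 2790 torr, so NO is limiting.
P(O2) remaining = 2790 − (1/2) × 2390 = 1595 torr
P(gaseous products) = (2)/2 × 2390 = 2390 torr
P_total at 303 °C = 1595 + 2390 = 3985 torr
Scaling to 811 °C: P = 3985 × 1084.15/576.15 = 7499 torr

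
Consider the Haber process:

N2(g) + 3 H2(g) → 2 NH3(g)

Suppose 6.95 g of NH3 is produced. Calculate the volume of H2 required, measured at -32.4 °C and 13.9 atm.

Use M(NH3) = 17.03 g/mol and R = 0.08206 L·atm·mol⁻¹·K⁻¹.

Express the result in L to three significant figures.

0.870 L

n(NH3) = 6.950 / 17.03 = 0.4081 mol
n(H2) = (3/2) × 0.4081 = 0.6121 mol
V = nRT/P = 0.6121 × 0.08206 × 240.75 / 13.9 = 0.8700 L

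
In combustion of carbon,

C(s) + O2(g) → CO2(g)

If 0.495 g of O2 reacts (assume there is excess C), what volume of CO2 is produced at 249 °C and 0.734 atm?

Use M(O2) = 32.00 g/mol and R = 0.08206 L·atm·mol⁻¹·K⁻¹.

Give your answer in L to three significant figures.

n(O2) = 0.4950 / 32.00 = 0.01547 mol
n(CO2) = (1/1) × 0.01547 = 0.01547 mol
V = nRT/P = 0.01547 × 0.08206 × 522.15 / 0.734 = 0.9031 L

0.903 L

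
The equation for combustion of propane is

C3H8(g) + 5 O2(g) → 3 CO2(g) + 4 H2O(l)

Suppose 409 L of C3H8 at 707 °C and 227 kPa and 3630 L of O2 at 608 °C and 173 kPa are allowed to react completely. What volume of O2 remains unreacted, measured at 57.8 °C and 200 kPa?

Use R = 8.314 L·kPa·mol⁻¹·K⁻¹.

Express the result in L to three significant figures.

396 L

n(C3H8) = PV/RT = (227 × 409) / (8.314 × 980.15) = 11.39 mol
n(O2) = PV/RT = (173 × 3630) / (8.314 × 881.15) = 85.72 mol
For 11.39 mol C3H8, stoichiometry requires (5/1) × 11.39 = 56.95 mol O2; 85.72 mol is available, so C3H8 is limiting.
n(O2) consumed = (5/1) × 11.39 = 56.95 mol; remaining = 85.72 − 56.95 = 28.77 mol
V(O2) = nRT/P = 28.77 × 8.314 × 330.95 / 200 = 395.8 L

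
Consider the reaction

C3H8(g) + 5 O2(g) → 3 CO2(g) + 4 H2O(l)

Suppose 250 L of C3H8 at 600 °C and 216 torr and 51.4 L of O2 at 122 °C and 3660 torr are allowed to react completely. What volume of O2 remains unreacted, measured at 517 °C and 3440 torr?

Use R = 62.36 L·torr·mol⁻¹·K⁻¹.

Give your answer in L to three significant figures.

38.3 L

n(C3H8) = PV/RT = (216 × 250) / (62.36 × 873.15) = 0.9917 mol
n(O2) = PV/RT = (3660 × 51.4) / (62.36 × 395.15) = 7.634 mol
For 0.9917 mol C3H8, stoichiometry requires (5/1) × 0.9917 = 4.958 mol O2; 7.634 mol is available, so C3H8 is limiting.
n(O2) consumed = (5/1) × 0.9917 = 4.958 mol; remaining = 7.634 − 4.958 = 2.676 mol
V(O2) = nRT/P = 2.676 × 62.36 × 790.15 / 3440 = 38.33 L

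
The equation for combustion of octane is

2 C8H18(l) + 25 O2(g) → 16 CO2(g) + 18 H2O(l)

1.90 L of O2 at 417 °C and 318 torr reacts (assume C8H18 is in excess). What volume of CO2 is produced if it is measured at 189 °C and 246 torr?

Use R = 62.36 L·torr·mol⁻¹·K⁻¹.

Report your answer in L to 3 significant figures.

n(O2) = PV/RT = (318 × 1.90) / (62.36 × 690.15) = 0.01404 mol
n(CO2) = (16/25) × 0.01404 = 0.008986 mol
V = nRT/P = 0.008986 × 62.36 × 462.15 / 246 = 1.053 L

1.05 L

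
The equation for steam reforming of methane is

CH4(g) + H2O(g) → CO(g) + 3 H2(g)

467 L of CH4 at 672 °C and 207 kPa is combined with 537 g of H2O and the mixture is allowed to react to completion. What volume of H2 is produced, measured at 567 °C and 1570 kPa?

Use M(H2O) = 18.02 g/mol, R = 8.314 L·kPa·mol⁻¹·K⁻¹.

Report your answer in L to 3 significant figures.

164 L

n(CH4) = PV/RT = (207 × 467) / (8.314 × 945.15) = 12.30 mol
n(H2O) = 537 / 18.02 = 29.80 mol
For 12.30 mol CH4, stoichiometry requires (1/1) × 12.30 = 12.30 mol H2O; 29.80 mol is available, so CH4 is limiting.
n(H2) = (3/1) × 12.30 = 36.90 mol
V(H2) = nRT/P = 36.90 × 8.314 × 840.15 / 1570 = 164.2 L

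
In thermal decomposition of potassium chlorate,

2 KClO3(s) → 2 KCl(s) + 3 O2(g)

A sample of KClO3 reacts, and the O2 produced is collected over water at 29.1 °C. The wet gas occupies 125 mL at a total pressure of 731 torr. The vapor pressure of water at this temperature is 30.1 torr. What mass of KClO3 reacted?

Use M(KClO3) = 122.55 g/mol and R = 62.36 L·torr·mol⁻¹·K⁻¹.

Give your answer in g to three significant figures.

0.380 g

P(O2) = 731 − 30.1 = 700.9 torr
n(O2) = PV/RT = (700.9 × 0.1250) / (62.36 × 302.25) = 0.004648 mol
n(KClO3) = (2/3) × 0.004648 = 0.003099 mol
m(KClO3) = 0.003099 × 122.55 = 0.3798 g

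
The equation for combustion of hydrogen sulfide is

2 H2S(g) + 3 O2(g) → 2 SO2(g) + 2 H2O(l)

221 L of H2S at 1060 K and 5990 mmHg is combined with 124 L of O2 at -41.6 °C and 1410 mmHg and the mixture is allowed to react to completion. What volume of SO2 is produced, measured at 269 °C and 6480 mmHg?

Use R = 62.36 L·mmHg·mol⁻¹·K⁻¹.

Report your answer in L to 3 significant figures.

n(H2S) = PV/RT = (5990 × 221) / (62.36 × 1060) = 20.03 mol
n(O2) = PV/RT = (1410 × 124) / (62.36 × 231.55) = 12.11 mol
For 20.03 mol H2S, stoichiometry requires (3/2) × 20.03 = 30.05 mol O2; 12.11 mol is available, so O2 is limiting.
n(SO2) = (2/3) × 12.11 = 8.073 mol
V(SO2) = nRT/P = 8.073 × 62.36 × 542.15 / 6480 = 42.12 L

42.1 L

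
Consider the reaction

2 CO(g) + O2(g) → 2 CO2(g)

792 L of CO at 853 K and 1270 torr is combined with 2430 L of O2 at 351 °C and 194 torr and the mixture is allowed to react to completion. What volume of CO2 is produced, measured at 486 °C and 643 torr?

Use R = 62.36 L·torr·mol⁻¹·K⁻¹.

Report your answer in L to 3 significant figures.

n(CO) = PV/RT = (1270 × 792) / (62.36 × 853) = 18.91 mol
n(O2) = PV/RT = (194 × 2430) / (62.36 × 624.15) = 12.11 mol
For 18.91 mol CO, stoichiometry requires (1/2) × 18.91 = 9.455 mol O2; 12.11 mol is available, so CO is limiting.
n(CO2) = (2/2) × 18.91 = 18.91 mol
V(CO2) = nRT/P = 18.91 × 62.36 × 759.15 / 643 = 1392 L

1390 L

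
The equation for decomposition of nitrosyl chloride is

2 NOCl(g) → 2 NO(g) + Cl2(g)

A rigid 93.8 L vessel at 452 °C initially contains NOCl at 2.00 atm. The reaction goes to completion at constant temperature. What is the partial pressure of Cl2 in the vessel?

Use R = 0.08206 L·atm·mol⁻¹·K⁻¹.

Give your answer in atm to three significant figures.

1.00 atm

n(NOCl)₀ = PV/RT = (2.00 × 93.8) / (0.08206 × 725.15) = 3.153 mol
n(Cl2) = (1/2) × 3.153 = 1.577 mol
P(Cl2) = nRT/V = 1.577 × 0.08206 × 725.15 / 93.8 = 1.000 atm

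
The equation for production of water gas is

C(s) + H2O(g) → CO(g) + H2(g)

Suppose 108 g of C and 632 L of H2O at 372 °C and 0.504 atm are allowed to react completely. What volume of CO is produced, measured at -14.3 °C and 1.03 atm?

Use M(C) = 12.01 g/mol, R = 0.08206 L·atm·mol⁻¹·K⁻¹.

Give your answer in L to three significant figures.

124 L

n(C) = 108 / 12.01 = 8.993 mol
n(H2O) = PV/RT = (0.504 × 632) / (0.08206 × 645.15) = 6.017 mol
For 8.993 mol C, stoichiometry requires (1/1) × 8.993 = 8.993 mol H2O; 6.017 mol is available, so H2O is limiting.
n(CO) = (1/1) × 6.017 = 6.017 mol
V(CO) = nRT/P = 6.017 × 0.08206 × 258.85 / 1.03 = 124.1 L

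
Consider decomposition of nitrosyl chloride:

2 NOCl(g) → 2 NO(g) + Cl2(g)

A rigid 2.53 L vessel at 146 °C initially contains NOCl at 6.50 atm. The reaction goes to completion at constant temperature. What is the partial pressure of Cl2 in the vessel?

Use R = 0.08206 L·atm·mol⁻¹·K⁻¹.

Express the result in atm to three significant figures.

n(NOCl)₀ = PV/RT = (6.50 × 2.53) / (0.08206 × 419.15) = 0.4781 mol
n(Cl2) = (1/2) × 0.4781 = 0.2391 mol
P(Cl2) = nRT/V = 0.2391 × 0.08206 × 419.15 / 2.53 = 3.251 atm

3.25 atm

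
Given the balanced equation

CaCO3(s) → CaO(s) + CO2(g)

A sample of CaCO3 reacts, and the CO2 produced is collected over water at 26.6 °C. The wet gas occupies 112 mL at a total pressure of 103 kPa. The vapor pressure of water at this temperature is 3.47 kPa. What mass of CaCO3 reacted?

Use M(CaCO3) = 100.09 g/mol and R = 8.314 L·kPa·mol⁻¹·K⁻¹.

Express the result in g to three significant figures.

0.448 g

P(CO2) = 103 − 3.47 = 99.53 kPa
n(CO2) = PV/RT = (99.53 × 0.1120) / (8.314 × 299.75) = 0.004473 mol
n(CaCO3) = (1/1) × 0.004473 = 0.004473 mol
m(CaCO3) = 0.004473 × 100.09 = 0.4477 g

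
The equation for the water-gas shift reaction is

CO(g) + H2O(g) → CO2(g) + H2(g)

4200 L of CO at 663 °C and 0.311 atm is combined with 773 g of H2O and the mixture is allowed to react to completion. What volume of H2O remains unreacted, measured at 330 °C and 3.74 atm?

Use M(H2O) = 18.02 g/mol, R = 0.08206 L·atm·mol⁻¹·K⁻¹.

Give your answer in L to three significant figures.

343 L

n(CO) = PV/RT = (0.311 × 4200) / (0.08206 × 936.15) = 17.00 mol
n(H2O) = 773 / 18.02 = 42.90 mol
For 17.00 mol CO, stoichiometry requires (1/1) × 17.00 = 17.00 mol H2O; 42.90 mol is available, so CO is limiting.
n(H2O) consumed = (1/1) × 17.00 = 17.00 mol; remaining = 42.90 − 17.00 = 25.90 mol
V(H2O) = nRT/P = 25.90 × 0.08206 × 603.15 / 3.74 = 342.8 L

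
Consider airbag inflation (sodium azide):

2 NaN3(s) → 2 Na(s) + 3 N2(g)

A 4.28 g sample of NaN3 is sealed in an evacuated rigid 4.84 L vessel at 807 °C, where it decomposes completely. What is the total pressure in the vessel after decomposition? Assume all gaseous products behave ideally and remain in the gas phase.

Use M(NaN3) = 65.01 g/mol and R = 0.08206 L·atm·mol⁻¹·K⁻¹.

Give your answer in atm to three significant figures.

1.81 atm

n(NaN3) = 4.28 / 65.01 = 0.06584 mol
n(gas produced) = (3/2) × 0.06584 = 0.09876 mol
P = nRT/V = 0.09876 × 0.08206 × 1080.15 / 4.84 = 1.809 atm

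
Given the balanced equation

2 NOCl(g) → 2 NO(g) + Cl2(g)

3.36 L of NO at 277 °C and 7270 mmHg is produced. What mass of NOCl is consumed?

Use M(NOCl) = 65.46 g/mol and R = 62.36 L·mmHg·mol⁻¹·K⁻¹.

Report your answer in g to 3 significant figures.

n(NO) = PV/RT = (7270 × 3.36) / (62.36 × 550.15) = 0.7120 mol
n(NOCl) = (2/2) × 0.7120 = 0.7120 mol
m(NOCl) = 0.7120 × 65.46 = 46.61 g

46.6 g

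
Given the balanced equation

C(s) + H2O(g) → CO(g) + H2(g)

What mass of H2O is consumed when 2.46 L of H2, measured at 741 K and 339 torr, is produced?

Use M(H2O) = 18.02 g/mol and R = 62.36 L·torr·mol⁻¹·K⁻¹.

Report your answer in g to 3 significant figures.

0.325 g

n(H2) = PV/RT = (339 × 2.46) / (62.36 × 741) = 0.01805 mol
n(H2O) = (1/1) × 0.01805 = 0.01805 mol
m(H2O) = 0.01805 × 18.02 = 0.3253 g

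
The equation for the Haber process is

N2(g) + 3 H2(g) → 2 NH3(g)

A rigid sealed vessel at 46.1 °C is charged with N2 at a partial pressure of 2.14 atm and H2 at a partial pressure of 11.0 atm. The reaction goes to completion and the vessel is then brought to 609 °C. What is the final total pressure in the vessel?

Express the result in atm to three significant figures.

Because the vessel is rigid and T is held at 46.1 °C, work the stoichiometry in partial pressures (P_i = n_iRT/V).
P(H2) required for 2.14 atm of N2 = (3/1) × 2.14 = 6.420 atm; available 11.0 atm, so N2 is limiting.
P(H2) remaining = 11.0 − (3/1) × 2.14 = 4.580 atm
P(gaseous products) = (2)/1 × 2.14 = 4.280 atm
P_total at 46.1 °C = 4.580 + 4.280 = 8.860 atm
Scaling to 609 °C: P = 8.860 × 882.15/319.25 = 24.48 atm

24.5 atm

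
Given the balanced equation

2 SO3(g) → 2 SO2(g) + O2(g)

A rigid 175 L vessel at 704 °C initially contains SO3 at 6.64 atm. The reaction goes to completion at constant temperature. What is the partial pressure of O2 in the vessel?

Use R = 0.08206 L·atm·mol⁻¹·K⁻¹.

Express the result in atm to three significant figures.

n(SO3)₀ = PV/RT = (6.64 × 175) / (0.08206 × 977.15) = 14.49 mol
n(O2) = (1/2) × 14.49 = 7.245 mol
P(O2) = nRT/V = 7.245 × 0.08206 × 977.15 / 175 = 3.320 atm

3.32 atm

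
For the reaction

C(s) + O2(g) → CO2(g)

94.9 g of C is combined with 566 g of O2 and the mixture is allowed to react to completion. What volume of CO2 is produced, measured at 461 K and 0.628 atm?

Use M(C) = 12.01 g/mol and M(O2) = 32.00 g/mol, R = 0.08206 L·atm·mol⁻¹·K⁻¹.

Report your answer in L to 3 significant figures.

n(C) = 94.9 / 12.01 = 7.902 mol
n(O2) = 566 / 32.00 = 17.69 mol
For 7.902 mol C, stoichiometry requires (1/1) × 7.902 = 7.902 mol O2; 17.69 mol is available, so C is limiting.
n(CO2) = (1/1) × 7.902 = 7.902 mol
V(CO2) = nRT/P = 7.902 × 0.08206 × 461 / 0.628 = 476.0 L

476 L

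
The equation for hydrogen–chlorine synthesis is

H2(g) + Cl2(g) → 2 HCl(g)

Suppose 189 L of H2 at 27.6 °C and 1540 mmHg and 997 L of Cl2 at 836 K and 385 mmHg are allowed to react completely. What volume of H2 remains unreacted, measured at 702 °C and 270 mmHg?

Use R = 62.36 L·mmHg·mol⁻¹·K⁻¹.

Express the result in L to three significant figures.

n(H2) = PV/RT = (1540 × 189) / (62.36 × 300.75) = 15.52 mol
n(Cl2) = PV/RT = (385 × 997) / (62.36 × 836) = 7.363 mol
For 15.52 mol H2, stoichiometry requires (1/1) × 15.52 = 15.52 mol Cl2; 7.363 mol is available, so Cl2 is limiting.
n(H2) consumed = (1/1) × 7.363 = 7.363 mol; remaining = 15.52 − 7.363 = 8.157 mol
V(H2) = nRT/P = 8.157 × 62.36 × 975.15 / 270 = 1837 L

1840 L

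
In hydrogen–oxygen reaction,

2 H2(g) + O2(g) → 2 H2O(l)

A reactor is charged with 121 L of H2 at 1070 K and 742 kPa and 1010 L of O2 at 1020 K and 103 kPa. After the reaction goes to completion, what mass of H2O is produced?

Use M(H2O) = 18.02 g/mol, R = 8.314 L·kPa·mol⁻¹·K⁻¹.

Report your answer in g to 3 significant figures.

182 g

n(H2) = PV/RT = (742 × 121) / (8.314 × 1070) = 10.09 mol
n(O2) = PV/RT = (103 × 1010) / (8.314 × 1020) = 12.27 mol
For 10.09 mol H2, stoichiometry requires (1/2) × 10.09 = 5.045 mol O2; 12.27 mol is available, so H2 is limiting.
n(H2O) = (2/2) × 10.09 = 10.09 mol
m(H2O) = 10.09 × 18.02 = 181.8 g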